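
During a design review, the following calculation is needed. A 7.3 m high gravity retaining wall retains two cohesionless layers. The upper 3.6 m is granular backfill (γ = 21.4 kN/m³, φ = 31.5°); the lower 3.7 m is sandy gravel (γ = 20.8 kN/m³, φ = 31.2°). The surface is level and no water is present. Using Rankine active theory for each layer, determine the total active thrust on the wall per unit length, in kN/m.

K_a1 = tan²(45°−31.5°/2) = 0.3136; K_a2 = tan²(45°−31.2°/2) = 0.3175.
Layer 1: σ at base = K_a1 γ₁ h₁ = 24.16 kPa; P₁ = ½×24.16×3.6 = 43.49.
Layer 2: σ_v at top = γ₁h₁ = 77.04; σ_h top = K_a2×77.04 = 24.46; σ_h base = K_a2×(77.04+20.8×3.7) = 48.89.
P₂ = ½(24.46+48.89)×3.7 = 135.7. Total P_a = 43.49+135.7 = 179.2 kN/m.

179 kN/m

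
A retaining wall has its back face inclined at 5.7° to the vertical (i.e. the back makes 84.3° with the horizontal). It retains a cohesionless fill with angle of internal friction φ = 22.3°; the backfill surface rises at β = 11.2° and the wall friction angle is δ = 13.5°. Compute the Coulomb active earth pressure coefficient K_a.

K_a = sin²(α+φ) / [sin²α · sin(α−δ) · (1 + √{sin(φ+δ)sin(φ−β) / (sin(α−δ)sin(α+β))})²].
With α = 84.3°, φ = 22.3°, δ = 13.5°, β = 11.2°: K_a = 0.5420.

0.542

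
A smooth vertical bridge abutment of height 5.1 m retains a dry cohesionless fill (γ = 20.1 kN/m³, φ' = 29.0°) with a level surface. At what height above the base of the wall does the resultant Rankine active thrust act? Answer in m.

K_a = 0.3470.
The pressure distribution is triangular, so the resultant acts at H/3 above the base = 5.1/3 = 1.700 m.

1.70 m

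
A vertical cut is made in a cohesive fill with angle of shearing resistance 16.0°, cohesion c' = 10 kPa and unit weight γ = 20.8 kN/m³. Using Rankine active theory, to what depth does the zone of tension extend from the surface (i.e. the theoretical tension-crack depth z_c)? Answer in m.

K_a = tan²(45° − 16.0°/2) = 0.5678; √K_a = 0.7536.
The active pressure is zero where K_a γ z = 2c√K_a, so z_c = 2c/(γ√K_a) = 2×10/(20.8×0.7536) = 1.276 m.

1.28 m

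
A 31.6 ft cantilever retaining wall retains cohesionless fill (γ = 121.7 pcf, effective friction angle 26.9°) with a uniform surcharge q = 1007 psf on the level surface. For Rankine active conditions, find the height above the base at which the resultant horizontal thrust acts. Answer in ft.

12.3 ft

K_a = 0.3770.
Triangular part P₁ = ½K_aγH² = 22910 at H/3 = 10.53 ft; rectangular part P₂ = K_a q H = 12000 at H/2 = 15.80 ft.
ȳ = (P₁·10.53 + P₂·15.80)/(P₁+P₂) = 12.34 ft.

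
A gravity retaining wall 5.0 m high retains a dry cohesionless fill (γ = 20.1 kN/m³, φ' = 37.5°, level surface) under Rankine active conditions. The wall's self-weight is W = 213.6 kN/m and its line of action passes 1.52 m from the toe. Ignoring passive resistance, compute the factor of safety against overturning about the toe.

3.19

K_a = tan²(45° − 37.5°/2) = 0.2432.
P_a = ½K_aγH² = 0.5×0.2432×20.1×5.0² = 61.10 kN/m, acting at H/3 = 1.667 m above the base.
Overturning moment M_o = P_a × H/3 = 61.10 × 1.667 = 101.8.
Resisting moment M_r = W × 1.52 = 213.6 × 1.52 = 324.7.
FS_overturning = M_r/M_o = 324.7/101.8 = 3.188.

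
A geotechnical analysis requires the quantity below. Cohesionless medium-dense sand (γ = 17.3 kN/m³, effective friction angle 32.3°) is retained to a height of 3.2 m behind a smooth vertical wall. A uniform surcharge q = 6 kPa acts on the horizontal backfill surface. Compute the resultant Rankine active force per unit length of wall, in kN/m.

K_a = tan²(45° − φ/2) = 0.3035.
Soil triangle: ½ K_a γ H² = 0.5×0.3035×17.3×3.2² = 26.88 kN/m.
Surcharge rectangle: K_a q H = 0.3035×6×3.2 = 5.827 kN/m.
Total = 26.88 + 5.827 = 32.71 kN/m.

32.7 kN/m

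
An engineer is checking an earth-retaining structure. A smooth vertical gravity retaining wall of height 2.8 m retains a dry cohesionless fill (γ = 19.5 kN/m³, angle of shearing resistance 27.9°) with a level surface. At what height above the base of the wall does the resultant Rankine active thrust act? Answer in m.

K_a = 0.3625.
The pressure distribution is triangular, so the resultant acts at H/3 above the base = 2.8/3 = 0.9333 m.

0.933 m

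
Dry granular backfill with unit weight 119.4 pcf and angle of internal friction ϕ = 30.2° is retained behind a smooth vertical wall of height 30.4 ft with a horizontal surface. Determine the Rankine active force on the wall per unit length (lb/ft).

18200 lb/ft

K_a = tan²(45° − φ/2) = 0.3307.
P_a = ½ K_a γ H² = 0.5 × 0.3307 × 119.4 × 30.4² = 18240 lb/ft.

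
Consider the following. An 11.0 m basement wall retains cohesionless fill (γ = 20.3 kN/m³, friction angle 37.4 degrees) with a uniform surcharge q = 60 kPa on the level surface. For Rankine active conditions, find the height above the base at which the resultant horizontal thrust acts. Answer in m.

K_a = 0.2443.
Triangular part P₁ = ½K_aγH² = 300.0 at H/3 = 3.667 m; rectangular part P₂ = K_a q H = 161.2 at H/2 = 5.500 m.
ȳ = (P₁·3.667 + P₂·5.500)/(P₁+P₂) = 4.308 m.

4.31 m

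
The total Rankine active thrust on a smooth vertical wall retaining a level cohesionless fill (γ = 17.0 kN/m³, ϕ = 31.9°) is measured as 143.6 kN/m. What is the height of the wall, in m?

K_a = 0.3085. P_a = ½ K_a γ H² ⇒ H = √(2P_a/(K_a γ)).
H = √(2×143.6/(0.3085×17.0)) = 7.400 m.

7.40 m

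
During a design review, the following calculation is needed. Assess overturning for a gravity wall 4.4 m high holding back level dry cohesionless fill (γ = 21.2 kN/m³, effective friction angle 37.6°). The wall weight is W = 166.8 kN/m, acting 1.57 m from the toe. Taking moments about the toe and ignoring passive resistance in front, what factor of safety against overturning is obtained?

3.59

K_a = tan²(45° − 37.6°/2) = 0.2421.
P_a = ½K_aγH² = 0.5×0.2421×21.2×4.4² = 49.69 kN/m, acting at H/3 = 1.467 m above the base.
Overturning moment M_o = P_a × H/3 = 49.69 × 1.467 = 72.88.
Resisting moment M_r = W × 1.57 = 166.8 × 1.57 = 261.9.
FS_overturning = M_r/M_o = 261.9/72.88 = 3.593.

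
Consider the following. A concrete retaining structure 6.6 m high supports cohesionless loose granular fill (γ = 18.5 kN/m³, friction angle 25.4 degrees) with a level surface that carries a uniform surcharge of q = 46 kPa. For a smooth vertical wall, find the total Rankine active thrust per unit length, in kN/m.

K_a = tan²(45° − φ/2) = 0.3996.
Soil triangle: ½ K_a γ H² = 0.5×0.3996×18.5×6.6² = 161.0 kN/m.
Surcharge rectangle: K_a q H = 0.3996×46×6.6 = 121.3 kN/m.
Total = 161.0 + 121.3 = 282.4 kN/m.

282 kN/m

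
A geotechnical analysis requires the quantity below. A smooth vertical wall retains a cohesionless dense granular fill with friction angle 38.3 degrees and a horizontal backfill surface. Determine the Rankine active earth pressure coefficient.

0.235

K_a = tan²(45° − φ/2) = tan²(25.85°) = 0.2347.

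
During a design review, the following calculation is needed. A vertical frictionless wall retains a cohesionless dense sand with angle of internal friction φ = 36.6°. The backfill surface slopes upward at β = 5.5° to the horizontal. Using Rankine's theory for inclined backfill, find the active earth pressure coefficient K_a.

0.256

K_a = cos β · (cos β − √(cos²β − cos²φ)) / (cos β + √(cos²β − cos²φ)).
cos β = 0.9954, cos φ = 0.8028, √(cos²β − cos²φ) = 0.5885.
K_a = 0.9954 × (0.9954 − 0.5885)/(0.9954 + 0.5885) = 0.2557.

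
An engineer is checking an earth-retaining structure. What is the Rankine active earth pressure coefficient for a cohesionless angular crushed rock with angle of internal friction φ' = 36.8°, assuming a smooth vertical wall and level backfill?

K_a = (1 − sin φ)/(1 + sin φ) = (1 − sin 36.8°)/(1 + sin 36.8°) = 0.2508.

0.251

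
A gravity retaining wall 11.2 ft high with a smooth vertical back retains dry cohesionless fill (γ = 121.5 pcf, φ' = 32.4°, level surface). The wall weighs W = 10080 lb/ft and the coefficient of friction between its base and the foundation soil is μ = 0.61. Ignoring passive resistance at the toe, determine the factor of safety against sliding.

2.67

K_a = tan²(45° − 32.4°/2) = 0.3022.
P_a = ½K_aγH² = 0.5×0.3022×121.5×11.2² = 2303 lb/ft, acting at H/3 = 3.733 ft above the base.
FS_sliding = μW / P_a = 0.61×10080 / 2303 = 2.670.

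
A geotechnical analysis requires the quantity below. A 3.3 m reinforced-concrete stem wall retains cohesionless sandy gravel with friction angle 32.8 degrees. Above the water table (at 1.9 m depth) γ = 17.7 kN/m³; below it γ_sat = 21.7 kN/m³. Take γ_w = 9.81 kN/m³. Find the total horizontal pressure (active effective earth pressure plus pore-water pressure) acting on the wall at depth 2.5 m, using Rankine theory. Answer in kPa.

K_a = (1 − sin φ)/(1 + sin φ) = 0.2973.
γ' = 21.7 − 9.81 = 11.89 kN/m³.
Effective vertical stress at 2.5 m: σ'_v = 17.7×1.9 + 11.89×0.600 = 40.76 kPa.
σ'_h = K_a σ'_v = 0.2973 × 40.76 = 12.12 kPa; u = γ_w × 0.600 = 5.886 kPa.
Total σ_h = 12.12 + 5.886 = 18.00 kPa.

18.0 kPa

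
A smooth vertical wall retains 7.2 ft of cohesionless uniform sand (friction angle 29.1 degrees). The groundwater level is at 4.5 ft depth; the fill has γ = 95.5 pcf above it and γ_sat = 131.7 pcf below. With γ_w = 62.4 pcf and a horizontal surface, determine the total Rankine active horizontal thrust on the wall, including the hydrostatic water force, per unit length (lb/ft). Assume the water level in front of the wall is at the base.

K_a = tan²(45° − φ/2) = 0.3456.
γ' = 131.7 − 62.4 = 69.30 pcf. Depth below WT = 2.7 ft.
σ'_h at WT = K_a γ d_w = 148.5 psf; at base = 148.5 + K_a γ' × 2.7 = 213.2 psf.
P₁ (0–4.5 ft) = ½×148.5×4.5 = 334.2. P₂ (4.5–7.2 ft) = ½(148.5+213.2)×2.7 = 488.3.
P_w = ½ γ_w h₂² = 0.5×62.4×2.7² = 227.4. Total = 334.2+488.3+227.4 = 1050 lb/ft.

1050 lb/ft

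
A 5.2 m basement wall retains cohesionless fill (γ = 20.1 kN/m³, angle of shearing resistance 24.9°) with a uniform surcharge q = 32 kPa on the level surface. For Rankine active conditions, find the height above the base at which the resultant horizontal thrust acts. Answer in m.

K_a = 0.4074.
Triangular part P₁ = ½K_aγH² = 110.7 at H/3 = 1.733 m; rectangular part P₂ = K_a q H = 67.80 at H/2 = 2.600 m.
ȳ = (P₁·1.733 + P₂·2.600)/(P₁+P₂) = 2.062 m.

2.06 m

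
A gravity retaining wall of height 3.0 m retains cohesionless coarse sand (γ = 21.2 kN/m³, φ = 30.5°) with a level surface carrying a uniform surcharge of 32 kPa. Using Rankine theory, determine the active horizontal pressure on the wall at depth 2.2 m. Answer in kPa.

K_a = (1 − sin φ)/(1 + sin φ) = 0.3267.
σ_v = γz + q = 21.2 × 2.2 + 32 = 78.64 kPa.
σ_h = K_a σ_v = 0.3267 × 78.64 = 25.69 kPa.

25.7 kPa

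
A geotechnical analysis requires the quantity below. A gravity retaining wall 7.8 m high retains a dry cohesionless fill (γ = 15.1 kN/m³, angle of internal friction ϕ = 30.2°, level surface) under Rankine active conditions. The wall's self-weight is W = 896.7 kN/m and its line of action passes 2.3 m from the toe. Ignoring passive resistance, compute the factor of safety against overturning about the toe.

K_a = tan²(45° − 30.2°/2) = 0.3307.
P_a = ½K_aγH² = 0.5×0.3307×15.1×7.8² = 151.9 kN/m, acting at H/3 = 2.600 m above the base.
Overturning moment M_o = P_a × H/3 = 151.9 × 2.600 = 394.9.
Resisting moment M_r = W × 2.3 = 896.7 × 2.3 = 2062.
FS_overturning = M_r/M_o = 2062/394.9 = 5.223.

5.22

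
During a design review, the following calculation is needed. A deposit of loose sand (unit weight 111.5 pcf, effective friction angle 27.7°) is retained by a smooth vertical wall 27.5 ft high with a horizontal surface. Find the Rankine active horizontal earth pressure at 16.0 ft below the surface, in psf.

K_a = (1 − sin φ)/(1 + sin φ) = 0.3653.
σ_h = K_a γ z = 0.3653 × 111.5 × 16.0 = 651.8 psf.

652 psf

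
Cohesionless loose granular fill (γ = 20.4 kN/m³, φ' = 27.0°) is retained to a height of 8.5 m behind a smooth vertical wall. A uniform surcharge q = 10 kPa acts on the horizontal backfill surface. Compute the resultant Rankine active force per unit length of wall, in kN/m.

K_a = tan²(45° − φ/2) = 0.3755.
Soil triangle: ½ K_a γ H² = 0.5×0.3755×20.4×8.5² = 276.7 kN/m.
Surcharge rectangle: K_a q H = 0.3755×10×8.5 = 31.92 kN/m.
Total = 276.7 + 31.92 = 308.7 kN/m.

309 kN/m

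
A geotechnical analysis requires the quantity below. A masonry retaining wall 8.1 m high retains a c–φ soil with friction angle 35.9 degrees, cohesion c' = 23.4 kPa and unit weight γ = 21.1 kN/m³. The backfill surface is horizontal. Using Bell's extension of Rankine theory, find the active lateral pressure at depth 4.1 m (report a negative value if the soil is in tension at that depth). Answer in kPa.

K_a = (1 − sin φ)/(1 + sin φ) = 0.2607.
σ_a = K_a γ z − 2c√K_a = 0.2607×21.1×4.1 − 2×23.4×0.5106 = -1.341 kPa.

-1.34 kPa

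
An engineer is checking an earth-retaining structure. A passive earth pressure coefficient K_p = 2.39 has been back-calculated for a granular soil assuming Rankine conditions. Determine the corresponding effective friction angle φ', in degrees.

24.2°

K_p = (1+sin φ)/(1−sin φ) ⇒ sin φ = (K_p − 1)/(K_p + 1) = 0.4100.
φ = arcsin(0.4100) = 24.21°.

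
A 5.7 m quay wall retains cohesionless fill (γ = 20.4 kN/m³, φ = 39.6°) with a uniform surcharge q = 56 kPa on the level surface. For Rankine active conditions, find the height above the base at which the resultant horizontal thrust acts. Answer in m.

2.37 m

K_a = 0.2214.
Triangular part P₁ = ½K_aγH² = 73.38 at H/3 = 1.900 m; rectangular part P₂ = K_a q H = 70.68 at H/2 = 2.850 m.
ȳ = (P₁·1.900 + P₂·2.850)/(P₁+P₂) = 2.366 m.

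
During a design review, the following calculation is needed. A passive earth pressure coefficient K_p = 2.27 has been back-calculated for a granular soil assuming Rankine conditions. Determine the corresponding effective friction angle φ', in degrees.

K_p = (1+sin φ)/(1−sin φ) ⇒ sin φ = (K_p − 1)/(K_p + 1) = 0.3884.
φ = arcsin(0.3884) = 22.85°.

22.9°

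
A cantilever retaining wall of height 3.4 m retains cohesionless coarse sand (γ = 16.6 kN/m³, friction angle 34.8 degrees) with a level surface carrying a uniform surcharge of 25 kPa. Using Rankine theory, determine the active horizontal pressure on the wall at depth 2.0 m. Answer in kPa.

15.9 kPa

K_a = (1 − sin φ)/(1 + sin φ) = 0.2733.
σ_v = γz + q = 16.6 × 2.0 + 25 = 58.20 kPa.
σ_h = K_a σ_v = 0.2733 × 58.20 = 15.91 kPa.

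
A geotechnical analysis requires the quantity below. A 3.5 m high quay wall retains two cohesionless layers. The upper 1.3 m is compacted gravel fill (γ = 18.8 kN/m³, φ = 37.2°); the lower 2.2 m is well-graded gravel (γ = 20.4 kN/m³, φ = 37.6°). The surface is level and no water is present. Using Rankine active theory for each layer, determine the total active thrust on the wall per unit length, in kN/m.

28.9 kN/m

K_a1 = tan²(45°−37.2°/2) = 0.2464; K_a2 = tan²(45°−37.6°/2) = 0.2421.
Layer 1: σ at base = K_a1 γ₁ h₁ = 6.022 kPa; P₁ = ½×6.022×1.3 = 3.915.
Layer 2: σ_v at top = γ₁h₁ = 24.44; σ_h top = K_a2×24.44 = 5.918; σ_h base = K_a2×(24.44+20.4×2.2) = 16.78.
P₂ = ½(5.918+16.78)×2.2 = 24.97. Total P_a = 3.915+24.97 = 28.89 kN/m.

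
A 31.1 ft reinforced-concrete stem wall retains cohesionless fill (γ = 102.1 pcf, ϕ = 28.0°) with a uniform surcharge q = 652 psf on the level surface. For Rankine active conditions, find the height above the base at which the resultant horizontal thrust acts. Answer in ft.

K_a = 0.3610.
Triangular part P₁ = ½K_aγH² = 17830 at H/3 = 10.37 ft; rectangular part P₂ = K_a q H = 7321 at H/2 = 15.55 ft.
ȳ = (P₁·10.37 + P₂·15.55)/(P₁+P₂) = 11.88 ft.

11.9 ft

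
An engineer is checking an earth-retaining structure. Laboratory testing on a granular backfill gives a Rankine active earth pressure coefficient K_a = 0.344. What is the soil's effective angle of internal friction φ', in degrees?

29.2°

K_a = tan²(45° − φ/2) ⇒ 45° − φ/2 = arctan(√0.344) = 30.39°.
φ = 2(45° − 30.39°) = 29.22°.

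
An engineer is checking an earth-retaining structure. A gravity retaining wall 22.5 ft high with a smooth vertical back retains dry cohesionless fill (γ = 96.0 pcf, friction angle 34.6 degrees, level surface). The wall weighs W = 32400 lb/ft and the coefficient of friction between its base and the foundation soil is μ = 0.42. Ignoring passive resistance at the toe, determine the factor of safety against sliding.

K_a = tan²(45° − 34.6°/2) = 0.2756.
P_a = ½K_aγH² = 0.5×0.2756×96.0×22.5² = 6698 lb/ft, acting at H/3 = 7.500 ft above the base.
FS_sliding = μW / P_a = 0.42×32400 / 6698 = 2.032.

2.03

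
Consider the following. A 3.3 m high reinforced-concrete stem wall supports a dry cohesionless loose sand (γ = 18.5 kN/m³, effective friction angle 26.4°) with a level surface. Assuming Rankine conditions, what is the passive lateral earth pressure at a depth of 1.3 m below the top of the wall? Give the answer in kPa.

62.6 kPa

K_p = (1 + sin φ)/(1 − sin φ) = 2.601.
σ_h = K_p γ z = 2.601 × 18.5 × 1.3 = 62.56 kPa.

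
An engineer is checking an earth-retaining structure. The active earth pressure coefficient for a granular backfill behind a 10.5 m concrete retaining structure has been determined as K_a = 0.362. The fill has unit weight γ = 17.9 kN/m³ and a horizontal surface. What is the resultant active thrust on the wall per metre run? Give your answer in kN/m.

357 kN/m

P = ½ K_a γ H² = 0.5 × 0.362 × 17.9 × 10.5² = 357.2 kN/m.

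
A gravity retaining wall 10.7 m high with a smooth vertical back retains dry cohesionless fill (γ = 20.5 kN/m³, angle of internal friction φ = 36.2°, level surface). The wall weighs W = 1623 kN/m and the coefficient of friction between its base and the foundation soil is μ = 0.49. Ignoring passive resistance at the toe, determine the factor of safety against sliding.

K_a = tan²(45° − 36.2°/2) = 0.2574.
P_a = ½K_aγH² = 0.5×0.2574×20.5×10.7² = 302.0 kN/m, acting at H/3 = 3.567 m above the base.
FS_sliding = μW / P_a = 0.49×1623 / 302.0 = 2.633.

2.63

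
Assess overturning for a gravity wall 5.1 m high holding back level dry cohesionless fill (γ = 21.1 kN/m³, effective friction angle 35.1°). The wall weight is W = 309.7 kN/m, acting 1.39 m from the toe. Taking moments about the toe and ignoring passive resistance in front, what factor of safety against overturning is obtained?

3.42

K_a = tan²(45° − 35.1°/2) = 0.2698.
P_a = ½K_aγH² = 0.5×0.2698×21.1×5.1² = 74.04 kN/m, acting at H/3 = 1.700 m above the base.
Overturning moment M_o = P_a × H/3 = 74.04 × 1.700 = 125.9.
Resisting moment M_r = W × 1.39 = 309.7 × 1.39 = 430.5.
FS_overturning = M_r/M_o = 430.5/125.9 = 3.420.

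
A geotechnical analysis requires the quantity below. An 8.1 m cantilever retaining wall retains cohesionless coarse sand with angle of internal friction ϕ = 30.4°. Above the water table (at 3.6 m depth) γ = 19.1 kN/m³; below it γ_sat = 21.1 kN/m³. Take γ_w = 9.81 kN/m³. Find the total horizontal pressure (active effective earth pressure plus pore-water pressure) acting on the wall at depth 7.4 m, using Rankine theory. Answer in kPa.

K_a = (1 − sin φ)/(1 + sin φ) = 0.3280.
γ' = 21.1 − 9.81 = 11.29 kN/m³.
Effective vertical stress at 7.4 m: σ'_v = 19.1×3.6 + 11.29×3.80 = 111.7 kPa.
σ'_h = K_a σ'_v = 0.3280 × 111.7 = 36.62 kPa; u = γ_w × 3.80 = 37.28 kPa.
Total σ_h = 36.62 + 37.28 = 73.90 kPa.

73.9 kPa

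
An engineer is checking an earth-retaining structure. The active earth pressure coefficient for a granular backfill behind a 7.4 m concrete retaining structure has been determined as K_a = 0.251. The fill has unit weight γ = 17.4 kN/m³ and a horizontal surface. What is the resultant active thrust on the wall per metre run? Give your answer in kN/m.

P = ½ K_a γ H² = 0.5 × 0.251 × 17.4 × 7.4² = 119.6 kN/m.

120 kN/m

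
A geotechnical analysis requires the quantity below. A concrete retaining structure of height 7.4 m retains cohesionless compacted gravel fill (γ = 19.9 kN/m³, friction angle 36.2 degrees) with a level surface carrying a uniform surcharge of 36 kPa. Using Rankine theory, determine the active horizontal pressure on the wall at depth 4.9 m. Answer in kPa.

K_a = (1 − sin φ)/(1 + sin φ) = 0.2574.
σ_v = γz + q = 19.9 × 4.9 + 36 = 133.5 kPa.
σ_h = K_a σ_v = 0.2574 × 133.5 = 34.36 kPa.

34.4 kPa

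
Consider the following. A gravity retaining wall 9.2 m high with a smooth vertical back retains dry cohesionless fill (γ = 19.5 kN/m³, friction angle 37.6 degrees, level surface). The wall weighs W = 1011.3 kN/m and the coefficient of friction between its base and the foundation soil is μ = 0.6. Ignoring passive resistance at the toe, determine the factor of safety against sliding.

K_a = tan²(45° − 37.6°/2) = 0.2421.
P_a = ½K_aγH² = 0.5×0.2421×19.5×9.2² = 199.8 kN/m, acting at H/3 = 3.067 m above the base.
FS_sliding = μW / P_a = 0.6×1011.3 / 199.8 = 3.037.

3.04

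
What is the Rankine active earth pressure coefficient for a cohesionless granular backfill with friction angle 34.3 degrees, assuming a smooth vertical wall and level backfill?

K_a = (1 − sin φ)/(1 + sin φ) = (1 − sin 34.3°)/(1 + sin 34.3°) = 0.2792.

0.279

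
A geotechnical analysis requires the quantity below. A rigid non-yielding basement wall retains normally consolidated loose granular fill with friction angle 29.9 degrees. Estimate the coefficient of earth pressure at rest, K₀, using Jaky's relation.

0.502

K₀ = 1 − sin φ' = 1 − sin 29.9° = 0.5015.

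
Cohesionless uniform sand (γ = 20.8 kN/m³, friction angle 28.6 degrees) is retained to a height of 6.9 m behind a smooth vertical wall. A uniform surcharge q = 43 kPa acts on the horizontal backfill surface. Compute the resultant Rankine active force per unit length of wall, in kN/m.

279 kN/m

K_a = tan²(45° − φ/2) = 0.3525.
Soil triangle: ½ K_a γ H² = 0.5×0.3525×20.8×6.9² = 174.6 kN/m.
Surcharge rectangle: K_a q H = 0.3525×43×6.9 = 104.6 kN/m.
Total = 174.6 + 104.6 = 279.2 kN/m.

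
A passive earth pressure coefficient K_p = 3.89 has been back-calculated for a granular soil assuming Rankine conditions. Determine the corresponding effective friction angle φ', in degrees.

36.2°

K_p = (1+sin φ)/(1−sin φ) ⇒ sin φ = (K_p − 1)/(K_p + 1) = 0.5910.
φ = arcsin(0.5910) = 36.23°.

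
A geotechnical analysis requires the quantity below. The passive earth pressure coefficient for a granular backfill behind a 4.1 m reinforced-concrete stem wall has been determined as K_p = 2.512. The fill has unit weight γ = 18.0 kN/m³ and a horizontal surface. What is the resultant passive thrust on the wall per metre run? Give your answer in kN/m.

380 kN/m

P = ½ K_p γ H² = 0.5 × 2.512 × 18.0 × 4.1² = 380.0 kN/m.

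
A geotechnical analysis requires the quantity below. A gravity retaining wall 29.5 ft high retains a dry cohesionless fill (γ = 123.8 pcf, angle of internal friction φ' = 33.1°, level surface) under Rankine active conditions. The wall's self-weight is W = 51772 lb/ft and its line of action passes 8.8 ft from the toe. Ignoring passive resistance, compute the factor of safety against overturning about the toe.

2.93

K_a = tan²(45° − 33.1°/2) = 0.2936.
P_a = ½K_aγH² = 0.5×0.2936×123.8×29.5² = 15810 lb/ft, acting at H/3 = 9.833 ft above the base.
Overturning moment M_o = P_a × H/3 = 15810 × 9.833 = 155500.
Resisting moment M_r = W × 8.8 = 51772 × 8.8 = 455600.
FS_overturning = M_r/M_o = 455600/155500 = 2.930.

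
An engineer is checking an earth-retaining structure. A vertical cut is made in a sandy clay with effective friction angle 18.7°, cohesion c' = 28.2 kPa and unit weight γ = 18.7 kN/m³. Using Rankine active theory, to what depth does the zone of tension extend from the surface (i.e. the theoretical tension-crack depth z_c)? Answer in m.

4.21 m

K_a = tan²(45° − 18.7°/2) = 0.5144; √K_a = 0.7173.
The active pressure is zero where K_a γ z = 2c√K_a, so z_c = 2c/(γ√K_a) = 2×28.2/(18.7×0.7173) = 4.205 m.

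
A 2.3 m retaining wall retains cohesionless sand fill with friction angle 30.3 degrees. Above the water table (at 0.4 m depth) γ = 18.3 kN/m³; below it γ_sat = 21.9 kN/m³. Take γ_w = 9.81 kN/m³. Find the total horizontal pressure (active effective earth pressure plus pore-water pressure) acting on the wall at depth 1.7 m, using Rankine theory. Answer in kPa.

20.3 kPa

K_a = (1 − sin φ)/(1 + sin φ) = 0.3293.
γ' = 21.9 − 9.81 = 12.09 kN/m³.
Effective vertical stress at 1.7 m: σ'_v = 18.3×0.4 + 12.09×1.30 = 23.04 kPa.
σ'_h = K_a σ'_v = 0.3293 × 23.04 = 7.587 kPa; u = γ_w × 1.30 = 12.75 kPa.
Total σ_h = 7.587 + 12.75 = 20.34 kPa.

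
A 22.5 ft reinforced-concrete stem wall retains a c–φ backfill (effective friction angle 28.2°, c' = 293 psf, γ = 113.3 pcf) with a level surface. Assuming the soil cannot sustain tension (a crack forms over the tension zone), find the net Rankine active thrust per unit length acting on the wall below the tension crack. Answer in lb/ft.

K_a = 0.3582; √K_a = 0.5985.
Tension-crack depth z_c = 2c/(γ√K_a) = 2×293/(113.3×0.5985) = 8.642 ft.
σ_a at base = K_a γ H − 2c√K_a = 0.3582×113.3×22.5 − 2×293×0.5985 = 562.4 psf.
P_a = ½ × 562.4 × (H − z_c) = 0.5×562.4×13.86 = 3897 lb/ft.

3900 lb/ft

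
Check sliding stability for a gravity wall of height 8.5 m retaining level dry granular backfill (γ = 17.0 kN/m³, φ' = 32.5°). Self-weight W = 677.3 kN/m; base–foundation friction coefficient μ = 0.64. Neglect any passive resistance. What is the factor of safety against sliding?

K_a = tan²(45° − 32.5°/2) = 0.3010.
P_a = ½K_aγH² = 0.5×0.3010×17.0×8.5² = 184.8 kN/m, acting at H/3 = 2.833 m above the base.
FS_sliding = μW / P_a = 0.64×677.3 / 184.8 = 2.345.

2.35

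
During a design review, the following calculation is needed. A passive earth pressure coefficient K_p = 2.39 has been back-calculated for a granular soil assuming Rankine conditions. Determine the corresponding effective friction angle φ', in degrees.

K_p = (1+sin φ)/(1−sin φ) ⇒ sin φ = (K_p − 1)/(K_p + 1) = 0.4100.
φ = arcsin(0.4100) = 24.21°.

24.2°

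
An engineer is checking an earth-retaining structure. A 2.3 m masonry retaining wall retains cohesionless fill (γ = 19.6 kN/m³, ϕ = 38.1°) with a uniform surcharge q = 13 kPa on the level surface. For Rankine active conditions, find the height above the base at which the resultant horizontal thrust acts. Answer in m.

K_a = 0.2368.
Triangular part P₁ = ½K_aγH² = 12.28 at H/3 = 0.7667 m; rectangular part P₂ = K_a q H = 7.081 at H/2 = 1.150 m.
ȳ = (P₁·0.7667 + P₂·1.150)/(P₁+P₂) = 0.9069 m.

0.907 m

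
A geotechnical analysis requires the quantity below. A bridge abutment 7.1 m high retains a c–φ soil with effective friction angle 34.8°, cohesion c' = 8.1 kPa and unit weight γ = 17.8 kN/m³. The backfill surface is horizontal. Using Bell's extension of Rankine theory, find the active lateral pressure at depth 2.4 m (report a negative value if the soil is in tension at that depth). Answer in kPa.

3.21 kPa

K_a = (1 − sin φ)/(1 + sin φ) = 0.2733.
σ_a = K_a γ z − 2c√K_a = 0.2733×17.8×2.4 − 2×8.1×0.5228 = 3.207 kPa.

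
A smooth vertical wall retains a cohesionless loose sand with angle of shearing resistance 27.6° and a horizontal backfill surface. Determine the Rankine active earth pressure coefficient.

K_a = tan²(45° − φ/2) = tan²(31.20°) = 0.3668.

0.367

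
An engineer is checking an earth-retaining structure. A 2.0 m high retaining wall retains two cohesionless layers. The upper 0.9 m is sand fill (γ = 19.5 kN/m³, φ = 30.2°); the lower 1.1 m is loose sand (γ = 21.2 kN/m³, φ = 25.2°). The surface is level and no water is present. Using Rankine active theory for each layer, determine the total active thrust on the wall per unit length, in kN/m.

15.6 kN/m

K_a1 = tan²(45°−30.2°/2) = 0.3307; K_a2 = tan²(45°−25.2°/2) = 0.4027.
Layer 1: σ at base = K_a1 γ₁ h₁ = 5.803 kPa; P₁ = ½×5.803×0.9 = 2.611.
Layer 2: σ_v at top = γ₁h₁ = 17.55; σ_h top = K_a2×17.55 = 7.068; σ_h base = K_a2×(17.55+21.2×1.1) = 16.46.
P₂ = ½(7.068+16.46)×1.1 = 12.94. Total P_a = 2.611+12.94 = 15.55 kN/m.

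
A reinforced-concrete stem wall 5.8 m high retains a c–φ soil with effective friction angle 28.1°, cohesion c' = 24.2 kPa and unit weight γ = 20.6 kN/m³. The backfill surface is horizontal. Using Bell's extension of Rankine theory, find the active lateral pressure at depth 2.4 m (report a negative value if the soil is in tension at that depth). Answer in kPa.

-11.2 kPa

K_a = (1 − sin φ)/(1 + sin φ) = 0.3596.
σ_a = K_a γ z − 2c√K_a = 0.3596×20.6×2.4 − 2×24.2×0.5997 = -11.25 kPa.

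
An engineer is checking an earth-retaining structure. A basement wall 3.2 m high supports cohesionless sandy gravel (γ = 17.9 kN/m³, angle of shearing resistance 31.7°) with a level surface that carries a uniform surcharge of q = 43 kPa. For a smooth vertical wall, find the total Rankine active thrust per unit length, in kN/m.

K_a = tan²(45° − φ/2) = 0.3111.
Soil triangle: ½ K_a γ H² = 0.5×0.3111×17.9×3.2² = 28.51 kN/m.
Surcharge rectangle: K_a q H = 0.3111×43×3.2 = 42.80 kN/m.
Total = 28.51 + 42.80 = 71.31 kN/m.

71.3 kN/m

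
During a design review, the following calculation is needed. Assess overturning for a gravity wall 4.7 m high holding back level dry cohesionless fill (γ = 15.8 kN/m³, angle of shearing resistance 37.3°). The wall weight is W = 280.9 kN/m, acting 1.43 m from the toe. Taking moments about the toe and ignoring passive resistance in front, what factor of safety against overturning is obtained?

K_a = tan²(45° − 37.3°/2) = 0.2453.
P_a = ½K_aγH² = 0.5×0.2453×15.8×4.7² = 42.81 kN/m, acting at H/3 = 1.567 m above the base.
Overturning moment M_o = P_a × H/3 = 42.81 × 1.567 = 67.08.
Resisting moment M_r = W × 1.43 = 280.9 × 1.43 = 401.7.
FS_overturning = M_r/M_o = 401.7/67.08 = 5.989.

5.99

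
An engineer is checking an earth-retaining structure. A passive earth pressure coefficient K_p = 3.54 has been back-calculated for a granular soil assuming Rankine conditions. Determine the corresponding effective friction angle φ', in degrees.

K_p = (1+sin φ)/(1−sin φ) ⇒ sin φ = (K_p − 1)/(K_p + 1) = 0.5595.
φ = arcsin(0.5595) = 34.02°.

34.0°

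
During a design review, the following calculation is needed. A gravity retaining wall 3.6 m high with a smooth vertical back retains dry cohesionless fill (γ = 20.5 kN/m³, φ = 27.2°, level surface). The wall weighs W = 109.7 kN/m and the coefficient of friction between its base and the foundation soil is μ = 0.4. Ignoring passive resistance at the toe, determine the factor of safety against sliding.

K_a = tan²(45° − 27.2°/2) = 0.3726.
P_a = ½K_aγH² = 0.5×0.3726×20.5×3.6² = 49.50 kN/m, acting at H/3 = 1.200 m above the base.
FS_sliding = μW / P_a = 0.4×109.7 / 49.50 = 0.8866.

0.887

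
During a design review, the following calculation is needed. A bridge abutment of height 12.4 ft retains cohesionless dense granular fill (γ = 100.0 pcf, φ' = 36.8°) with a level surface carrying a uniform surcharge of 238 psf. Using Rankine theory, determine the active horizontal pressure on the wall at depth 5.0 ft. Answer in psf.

185 psf

K_a = (1 − sin φ)/(1 + sin φ) = 0.2508.
σ_v = γz + q = 100.0 × 5.0 + 238 = 738.0 psf.
σ_h = K_a σ_v = 0.2508 × 738.0 = 185.1 psf.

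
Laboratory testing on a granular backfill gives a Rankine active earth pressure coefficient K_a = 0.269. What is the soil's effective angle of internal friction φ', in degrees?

K_a = tan²(45° − φ/2) ⇒ 45° − φ/2 = arctan(√0.269) = 27.41°.
φ = 2(45° − 27.41°) = 35.17°.

35.2°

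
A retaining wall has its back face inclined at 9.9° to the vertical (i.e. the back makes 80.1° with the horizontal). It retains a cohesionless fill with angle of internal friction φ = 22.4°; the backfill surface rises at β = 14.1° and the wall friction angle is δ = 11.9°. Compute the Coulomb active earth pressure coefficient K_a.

K_a = sin²(α+φ) / [sin²α · sin(α−δ) · (1 + √{sin(φ+δ)sin(φ−β) / (sin(α−δ)sin(α+β))})²].
With α = 80.1°, φ = 22.4°, δ = 11.9°, β = 14.1°: K_a = 0.6294.

0.629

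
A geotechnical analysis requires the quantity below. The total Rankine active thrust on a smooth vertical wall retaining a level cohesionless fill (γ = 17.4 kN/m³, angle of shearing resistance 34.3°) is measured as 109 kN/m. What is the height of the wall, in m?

6.70 m

K_a = 0.2792. P_a = ½ K_a γ H² ⇒ H = √(2P_a/(K_a γ)).
H = √(2×109/(0.2792×17.4)) = 6.699 m.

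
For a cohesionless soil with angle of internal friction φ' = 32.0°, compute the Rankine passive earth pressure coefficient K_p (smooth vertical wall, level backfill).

3.25

K_p = (1 + sin φ)/(1 − sin φ) = tan²(45° + 32.0°/2) = 3.255.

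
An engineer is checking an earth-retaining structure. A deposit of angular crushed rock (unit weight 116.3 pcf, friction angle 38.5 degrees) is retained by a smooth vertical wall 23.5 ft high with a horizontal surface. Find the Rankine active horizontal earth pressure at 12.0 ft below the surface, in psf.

325 psf

K_a = (1 − sin φ)/(1 + sin φ) = 0.2327.
σ_h = K_a γ z = 0.2327 × 116.3 × 12.0 = 324.7 psf.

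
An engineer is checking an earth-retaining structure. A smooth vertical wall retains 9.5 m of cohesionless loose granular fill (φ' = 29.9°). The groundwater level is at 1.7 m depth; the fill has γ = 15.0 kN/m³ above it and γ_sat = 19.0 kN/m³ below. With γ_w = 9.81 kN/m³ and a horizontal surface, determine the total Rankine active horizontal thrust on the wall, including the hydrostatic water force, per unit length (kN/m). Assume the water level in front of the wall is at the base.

K_a = tan²(45° − φ/2) = 0.3347.
γ' = 19.0 − 9.81 = 9.190 kN/m³. Depth below WT = 7.8 m.
σ'_h at WT = K_a γ d_w = 8.534 kPa; at base = 8.534 + K_a γ' × 7.8 = 32.52 kPa.
P₁ (0–1.7 m) = ½×8.534×1.7 = 7.254. P₂ (1.7–9.5 m) = ½(8.534+32.52)×7.8 = 160.1.
P_w = ½ γ_w h₂² = 0.5×9.81×7.8² = 298.4. Total = 7.254+160.1+298.4 = 465.8 kN/m.

466 kN/m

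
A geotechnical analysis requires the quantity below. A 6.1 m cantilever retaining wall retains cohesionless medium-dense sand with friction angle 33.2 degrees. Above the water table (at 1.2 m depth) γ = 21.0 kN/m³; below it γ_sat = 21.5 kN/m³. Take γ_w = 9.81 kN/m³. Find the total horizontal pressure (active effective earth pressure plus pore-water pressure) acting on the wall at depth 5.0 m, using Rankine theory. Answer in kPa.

57.6 kPa

K_a = (1 − sin φ)/(1 + sin φ) = 0.2924.
γ' = 21.5 − 9.81 = 11.69 kN/m³.
Effective vertical stress at 5.0 m: σ'_v = 21.0×1.2 + 11.69×3.80 = 69.62 kPa.
σ'_h = K_a σ'_v = 0.2924 × 69.62 = 20.35 kPa; u = γ_w × 3.80 = 37.28 kPa.
Total σ_h = 20.35 + 37.28 = 57.63 kPa.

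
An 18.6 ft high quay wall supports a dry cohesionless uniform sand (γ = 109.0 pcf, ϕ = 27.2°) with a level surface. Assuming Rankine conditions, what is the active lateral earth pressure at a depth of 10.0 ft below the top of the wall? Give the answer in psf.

K_a = (1 − sin φ)/(1 + sin φ) = 0.3726.
σ_h = K_a γ z = 0.3726 × 109.0 × 10.0 = 406.1 psf.

406 psf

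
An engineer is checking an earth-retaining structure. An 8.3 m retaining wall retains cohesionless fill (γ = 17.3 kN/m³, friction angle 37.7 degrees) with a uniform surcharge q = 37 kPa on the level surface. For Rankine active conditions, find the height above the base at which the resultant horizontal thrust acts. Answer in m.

3.24 m

K_a = 0.2411.
Triangular part P₁ = ½K_aγH² = 143.6 at H/3 = 2.767 m; rectangular part P₂ = K_a q H = 74.03 at H/2 = 4.150 m.
ȳ = (P₁·2.767 + P₂·4.150)/(P₁+P₂) = 3.237 m.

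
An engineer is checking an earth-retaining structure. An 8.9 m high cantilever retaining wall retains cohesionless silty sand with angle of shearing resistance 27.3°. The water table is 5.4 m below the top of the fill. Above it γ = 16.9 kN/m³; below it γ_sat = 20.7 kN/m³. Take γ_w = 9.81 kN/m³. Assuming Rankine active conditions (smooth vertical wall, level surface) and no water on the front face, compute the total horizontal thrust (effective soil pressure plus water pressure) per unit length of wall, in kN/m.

295 kN/m

K_a = tan²(45° − φ/2) = 0.3711.
γ' = 20.7 − 9.81 = 10.89 kN/m³. Depth below WT = 3.5 m.
σ'_h at WT = K_a γ d_w = 33.87 kPa; at base = 33.87 + K_a γ' × 3.5 = 48.02 kPa.
P₁ (0–5.4 m) = ½×33.87×5.4 = 91.45. P₂ (5.4–8.9 m) = ½(33.87+48.02)×3.5 = 143.3.
P_w = ½ γ_w h₂² = 0.5×9.81×3.5² = 60.09. Total = 91.45+143.3+60.09 = 294.8 kN/m.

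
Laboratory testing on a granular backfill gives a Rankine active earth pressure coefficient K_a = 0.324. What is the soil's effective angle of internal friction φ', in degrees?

K_a = tan²(45° − φ/2) ⇒ 45° − φ/2 = arctan(√0.324) = 29.65°.
φ = 2(45° − 29.65°) = 30.70°.

30.7°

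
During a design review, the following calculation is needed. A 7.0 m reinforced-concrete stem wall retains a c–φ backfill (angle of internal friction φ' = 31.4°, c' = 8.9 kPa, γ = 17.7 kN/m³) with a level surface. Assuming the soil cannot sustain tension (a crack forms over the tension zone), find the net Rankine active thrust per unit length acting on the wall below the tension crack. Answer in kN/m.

75.6 kN/m

K_a = 0.3149; √K_a = 0.5612.
Tension-crack depth z_c = 2c/(γ√K_a) = 2×8.9/(17.7×0.5612) = 1.792 m.
σ_a at base = K_a γ H − 2c√K_a = 0.3149×17.7×7.0 − 2×8.9×0.5612 = 29.03 kPa.
P_a = ½ × 29.03 × (H − z_c) = 0.5×29.03×5.208 = 75.59 kN/m.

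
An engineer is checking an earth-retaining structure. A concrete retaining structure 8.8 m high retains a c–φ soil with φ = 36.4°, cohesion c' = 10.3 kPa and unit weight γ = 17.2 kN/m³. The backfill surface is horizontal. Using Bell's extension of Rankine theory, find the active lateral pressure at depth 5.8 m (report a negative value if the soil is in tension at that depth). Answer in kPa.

K_a = (1 − sin φ)/(1 + sin φ) = 0.2552.
σ_a = K_a γ z − 2c√K_a = 0.2552×17.2×5.8 − 2×10.3×0.5051 = 15.05 kPa.

15.0 kPa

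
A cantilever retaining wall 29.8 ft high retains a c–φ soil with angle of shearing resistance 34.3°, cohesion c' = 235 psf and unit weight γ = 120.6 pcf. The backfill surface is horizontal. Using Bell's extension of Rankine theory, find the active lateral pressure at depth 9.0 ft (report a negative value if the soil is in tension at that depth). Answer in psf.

K_a = (1 − sin φ)/(1 + sin φ) = 0.2792.
σ_a = K_a γ z − 2c√K_a = 0.2792×120.6×9.0 − 2×235×0.5284 = 54.67 psf.

54.7 psf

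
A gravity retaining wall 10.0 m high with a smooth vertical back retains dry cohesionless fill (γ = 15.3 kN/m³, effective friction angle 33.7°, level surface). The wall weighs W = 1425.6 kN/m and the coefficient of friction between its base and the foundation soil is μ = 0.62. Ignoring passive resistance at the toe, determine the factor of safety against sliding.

K_a = tan²(45° − 33.7°/2) = 0.2863.
P_a = ½K_aγH² = 0.5×0.2863×15.3×10.0² = 219.0 kN/m, acting at H/3 = 3.333 m above the base.
FS_sliding = μW / P_a = 0.62×1425.6 / 219.0 = 4.036.

4.04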